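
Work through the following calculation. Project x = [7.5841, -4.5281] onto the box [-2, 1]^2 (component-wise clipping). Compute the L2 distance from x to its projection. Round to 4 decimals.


Project each component onto [-2, 1].
clip(7.5841) = 1.0, clip(-4.5281) = -2.0
Projection = [1.0, -2.0]
Squared diffs: [43.3504, 6.3913]
Distance = sqrt(49.7417) = 7.0528


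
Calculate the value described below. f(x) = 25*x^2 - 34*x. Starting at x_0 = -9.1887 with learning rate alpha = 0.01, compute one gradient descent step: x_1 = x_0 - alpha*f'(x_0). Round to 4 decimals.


We compute the gradient at x_0 and apply the update.
f'(x) = 50*x - 34
f'(-9.1887) = 50*-9.1887 - 34 = -493.435
x_1 = -9.1887 - 0.01*-493.435 = -4.2544


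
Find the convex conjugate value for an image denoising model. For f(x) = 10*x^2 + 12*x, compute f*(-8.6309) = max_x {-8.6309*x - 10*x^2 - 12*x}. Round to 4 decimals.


f*(y) = sup_x {y*x - a*x^2 - b*x} = sup_x {(y-b)*x - a*x^2}
FOC: (y - b) - 2a*x = 0 => x* = (y - b)/(2a)
x* = (-8.6309 - 12)/(2*10) = -1.0315
f*(-8.6309) = (y-b)^2/(4a) = (-8.6309 - 12)^2/(4*10)
= 425.634/40 = 10.6409


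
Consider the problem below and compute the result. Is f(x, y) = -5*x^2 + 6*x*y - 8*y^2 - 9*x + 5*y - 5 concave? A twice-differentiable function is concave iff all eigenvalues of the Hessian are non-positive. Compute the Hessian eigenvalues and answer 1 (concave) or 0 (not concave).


The Hessian of f(x,y) = -5*x^2 + 6*x*y - 8*y^2 - 9*x + 5*y - 5 is:
H = [[-10, 6], [6, -16]]
Trace = -10 - 16 = -26
Determinant = -10*-16 - (6)^2 = 124
Discriminant = (-26)^2 - 4*124 = 180.0
Eigenvalues: lambda_1 = -19.7082, lambda_2 = -6.2918
The function is concave.

1


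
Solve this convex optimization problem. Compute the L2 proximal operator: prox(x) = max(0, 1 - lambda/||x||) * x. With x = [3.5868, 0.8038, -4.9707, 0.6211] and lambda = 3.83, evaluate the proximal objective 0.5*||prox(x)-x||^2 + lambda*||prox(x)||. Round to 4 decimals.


Step 1: Compute ||x||.
||x|| = 6.2133
Step 2: Compute scaling factor.
scale = max(0, 1 - 3.83/6.2133) = 0.3836
Step 3: prox(x) = [1.3758, 0.3083, -1.9067, 0.2382]
||prox(x)|| = 2.3833
Step 4: Proximal objective.
0.5*||prox-x||^2 = 7.3345
lambda*||prox|| = 9.128
Total = 16.4624


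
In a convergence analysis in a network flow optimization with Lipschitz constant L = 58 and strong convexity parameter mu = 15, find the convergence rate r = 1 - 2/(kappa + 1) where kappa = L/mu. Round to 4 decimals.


Step 1: Compute the condition number.
kappa = L/mu = 58/15 = 3.8667
Step 2: Compute the convergence rate.
r = 1 - 2/(kappa + 1) = 1 - 2*mu/(L + mu) = (L - mu)/(L + mu) = 43/73 = 0.589


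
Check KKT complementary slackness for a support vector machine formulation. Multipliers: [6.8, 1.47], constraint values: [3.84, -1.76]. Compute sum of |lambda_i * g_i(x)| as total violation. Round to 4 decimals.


KKT complementary slackness check:
lambda_1 * g_1 = 6.8 * 3.84 = 26.112
lambda_2 * g_2 = 1.47 * -1.76 = -2.5872
Total violation = 26.112 + 2.5872 = 28.6992


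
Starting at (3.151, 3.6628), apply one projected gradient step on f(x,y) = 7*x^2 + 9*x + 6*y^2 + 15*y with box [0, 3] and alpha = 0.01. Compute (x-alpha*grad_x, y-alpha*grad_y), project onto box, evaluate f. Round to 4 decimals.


Step 1: Compute gradient at (3.151, 3.6628).
grad_x = 2*7*3.151 + 9 = 53.114
grad_y = 2*6*3.6628 + 15 = 58.9536
Step 2: Gradient step.
x_raw = 3.151 - 0.01*53.114 = 2.6199
y_raw = 3.6628 - 0.01*58.9536 = 3.0733
Step 3: Project onto [0, 3].
x_proj = clip(2.6199) = 2.6199
y_proj = clip(3.0733) = 3.0
Step 4: Evaluate f.
f(2.6199, 3.0) = 170.6244


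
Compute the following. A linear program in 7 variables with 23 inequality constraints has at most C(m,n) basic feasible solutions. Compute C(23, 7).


Each vertex corresponds to some choice of n active constraints out of m, so the number of vertices is at most C(m, n) = m! / (n!(m-n)!).
m = 23, n = 7
Numerator: 23 * 22 * 21 * 20 * 19 * 18 * 17
Denominator: 7! = 5040
C(23, 7) = 245157


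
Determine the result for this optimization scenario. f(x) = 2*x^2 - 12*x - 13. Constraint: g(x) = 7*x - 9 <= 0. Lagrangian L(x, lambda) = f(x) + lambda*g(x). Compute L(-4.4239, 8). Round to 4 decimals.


Step 1: Evaluate f(x).
f(-4.4239) = 2*(-4.4239)^2 - 12*(-4.4239) - 13 = 79.2286
Step 2: Evaluate g(x).
g(-4.4239) = 7*-4.4239 - 9 = -39.9673
Step 3: Compute Lagrangian.
L = 79.2286 + 8*-39.9673 = -240.5098


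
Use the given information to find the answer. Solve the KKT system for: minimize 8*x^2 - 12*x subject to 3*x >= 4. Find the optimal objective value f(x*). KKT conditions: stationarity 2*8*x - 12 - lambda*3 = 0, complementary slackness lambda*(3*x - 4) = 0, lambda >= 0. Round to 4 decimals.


Step 1: Try lambda = 0 (constraint inactive).
x_unc = 12/(2*8) = 0.75
Check: 3*0.75 = 2.25 < 4 -- violated!
Step 2: Constraint must be active: 3*x = 4
x* = 4/3 = 1.3333 (rounded; the exact value 4/3 is used below)
lambda = (2*8*(4/3) - 12)/3 = 3.1111
Step 3: Compute optimal value.
f(x*) = 8*(4/3)^2 - 12*(4/3) = -1.7778


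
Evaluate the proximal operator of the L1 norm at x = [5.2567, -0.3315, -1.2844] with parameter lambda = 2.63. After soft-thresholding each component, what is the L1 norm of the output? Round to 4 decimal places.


Soft-thresholding with lambda = 2.63:
prox(5.2567) = sign(5.2567)*max(|5.2567| - 2.63, 0) = 2.6267
prox(-0.3315) = sign(-0.3315)*max(|-0.3315| - 2.63, 0) = 0.0
prox(-1.2844) = sign(-1.2844)*max(|-1.2844| - 2.63, 0) = 0.0
prox(x) = [2.6267, 0.0, 0.0]
||prox(x)||_1 = 2.6267 + 0.0 + 0.0 = 2.6267


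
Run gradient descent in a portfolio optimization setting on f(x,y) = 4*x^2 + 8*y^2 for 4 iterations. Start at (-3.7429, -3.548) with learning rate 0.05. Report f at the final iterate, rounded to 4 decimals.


Gradient descent on f(x,y) = 4*x^2 + 8*y^2.
Starting point: (-3.7429, -3.548), alpha = 0.05
Step 1: grad_x = 2*4*-3.7429 = -29.9432, grad_y = 2*8*-3.548 = -56.768
  x_1 = -3.7429 - 0.05*-29.9432 = -2.2457
  y_1 = -3.548 - 0.05*-56.768 = -0.7096
Step 2: grad_x = 2*4*-2.2457 = -17.9659, grad_y = 2*8*-0.7096 = -11.3536
  x_2 = -2.2457 - 0.05*-17.9659 = -1.3474
  y_2 = -0.7096 - 0.05*-11.3536 = -0.1419
Step 3: grad_x = 2*4*-1.3474 = -10.7796, grad_y = 2*8*-0.1419 = -2.2707
  x_3 = -1.3474 - 0.05*-10.7796 = -0.8085
  y_3 = -0.1419 - 0.05*-2.2707 = -0.0284
Step 4: grad_x = 2*4*-0.8085 = -6.4677, grad_y = 2*8*-0.0284 = -0.4541
  x_4 = -0.8085 - 0.05*-6.4677 = -0.4851
  y_4 = -0.0284 - 0.05*-0.4541 = -0.0057
f(-0.4851, -0.0057) = 4*(-0.4851)^2 + 8*(-0.0057)^2 = 0.9415


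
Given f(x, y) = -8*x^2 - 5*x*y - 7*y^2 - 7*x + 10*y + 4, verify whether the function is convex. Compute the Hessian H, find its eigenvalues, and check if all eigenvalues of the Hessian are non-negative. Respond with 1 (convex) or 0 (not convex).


The Hessian of f(x,y) = -8*x^2 - 5*x*y - 7*y^2 - 7*x + 10*y + 4 is:
H = [[-16, -5], [-5, -14]]
Trace = -16 - 14 = -30
Determinant = -16*-14 - (-5)^2 = 199
Discriminant = (-30)^2 - 4*199 = 104.0
Eigenvalues: lambda_1 = -20.099, lambda_2 = -9.901
The function is not convex.

0


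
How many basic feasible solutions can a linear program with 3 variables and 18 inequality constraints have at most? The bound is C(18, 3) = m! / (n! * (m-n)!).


Each vertex corresponds to some choice of n active constraints out of m, so the number of vertices is at most C(m, n) = m! / (n!(m-n)!).
m = 18, n = 3
Numerator: 18 * 17 * 16
Denominator: 3! = 6
C(18, 3) = 816


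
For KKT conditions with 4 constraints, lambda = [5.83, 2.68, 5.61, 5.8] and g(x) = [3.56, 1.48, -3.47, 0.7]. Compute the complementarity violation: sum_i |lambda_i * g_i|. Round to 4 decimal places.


KKT complementary slackness check:
lambda_1 * g_1 = 5.83 * 3.56 = 20.7548
lambda_2 * g_2 = 2.68 * 1.48 = 3.9664
lambda_3 * g_3 = 5.61 * -3.47 = -19.4667
lambda_4 * g_4 = 5.8 * 0.7 = 4.06
Total violation = 20.7548 + 3.9664 + 19.4667 + 4.06 = 48.2479


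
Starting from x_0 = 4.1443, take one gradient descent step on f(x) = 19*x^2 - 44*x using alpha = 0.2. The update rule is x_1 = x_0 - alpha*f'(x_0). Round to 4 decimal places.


We compute the gradient at x_0 and apply the update.
f'(x) = 38*x - 44
f'(4.1443) = 38*4.1443 - 44 = 113.4834
x_1 = 4.1443 - 0.2*113.4834 = -18.5524


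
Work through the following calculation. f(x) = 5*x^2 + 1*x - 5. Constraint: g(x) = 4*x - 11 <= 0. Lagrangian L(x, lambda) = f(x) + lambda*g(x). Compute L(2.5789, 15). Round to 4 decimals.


Step 1: Evaluate f(x).
f(2.5789) = 5*2.5789^2 + 1*2.5789 - 5 = 30.8325
Step 2: Evaluate g(x).
g(2.5789) = 4*2.5789 - 11 = -0.6844
Step 3: Compute Lagrangian.
L = 30.8325 + 15*-0.6844 = 20.5665


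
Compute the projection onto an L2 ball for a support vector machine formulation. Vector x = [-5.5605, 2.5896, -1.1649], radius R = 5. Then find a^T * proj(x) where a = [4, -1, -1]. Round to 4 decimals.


Step 1: Compute ||x|| (intermediates to 6 decimals).
||x|| = sqrt((-5.5605)^2 + 2.5896^2 + (-1.1649)^2) = 6.243571
Step 2: Project.
Since ||x|| > R, scale = R/||x|| = 5/6.243571 = 0.800824, proj(x) = scale * x
proj(x) = [-4.452982, 2.073814, -0.93288]
Step 3: Dot product.
a^T * proj(x) = 4*(-4.452982) - 1*2.073814 - 1*(-0.93288) = -18.9529


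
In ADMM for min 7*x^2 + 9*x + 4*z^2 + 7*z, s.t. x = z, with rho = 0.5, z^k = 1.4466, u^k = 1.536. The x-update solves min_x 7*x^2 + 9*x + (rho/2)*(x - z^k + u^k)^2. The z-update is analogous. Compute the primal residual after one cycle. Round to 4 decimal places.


ADMM iteration with rho = 0.5, z^k = 1.4466, u^k = 1.536
Step 1: x-update.
Minimize 7*x^2 + 9*x + (0.5/2)*(x - 1.4466 + 1.536)^2
FOC: (2*7 + 0.5)*x = -9 + 0.5*(1.4466 - 1.536)
x^{k+1} = -0.6238
Step 2: z-update.
Minimize 4*z^2 + 7*z + (0.5/2)*(-0.6238 - z + 1.536)^2
FOC: (2*4 + 0.5)*z = -7 + 0.5*(-0.6238 + 1.536)
z^{k+1} = -0.7699
Step 3: u-update.
u^{k+1} = 1.536 - 0.6238 + 0.7699 = 1.6821
Step 4: Primal residual = |-0.6238 + 0.7699| = 0.1461


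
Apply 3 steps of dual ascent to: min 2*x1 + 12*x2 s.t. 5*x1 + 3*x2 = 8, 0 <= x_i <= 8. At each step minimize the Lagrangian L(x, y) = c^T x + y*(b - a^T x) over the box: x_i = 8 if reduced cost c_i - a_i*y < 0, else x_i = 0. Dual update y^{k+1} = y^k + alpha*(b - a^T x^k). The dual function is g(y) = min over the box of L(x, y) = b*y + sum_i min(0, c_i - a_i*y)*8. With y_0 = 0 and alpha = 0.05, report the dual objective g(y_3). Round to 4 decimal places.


Dual ascent for LP: min 2*x1 + 12*x2, 5*x1 + 3*x2 = 8, 0 <= x_i <= 8
Step 1: y^k = 0.0, reduced costs: (2.0, 12.0)
  x^k = (0.0, 0.0), subgradient = b - a^T x = 8.0
  y^{k+1} = 0.0 + 0.05*8.0 = 0.4
Step 2: y^k = 0.4, reduced costs: (0.0, 10.8)
  x^k = (0.0, 0.0), subgradient = b - a^T x = 8.0
  y^{k+1} = 0.4 + 0.05*8.0 = 0.8
Step 3: y^k = 0.8, reduced costs: (-2.0, 9.6)
  x^k = (8.0, 0.0), subgradient = b - a^T x = -32.0
  y^{k+1} = 0.8 + 0.05*-32.0 = -0.8
Dual objective at y_3 = -0.8: reduced costs (6.0, 14.4), box minimizer x = (0.0, 0.0)
g(y_3) = b*y + (c1 - a1*y)*x1 + (c2 - a2*y)*x2 = 8*(-0.8) + 6.0*0.0 + 14.4*0.0 = -6.4 + 0.0 + 0.0 = -6.4


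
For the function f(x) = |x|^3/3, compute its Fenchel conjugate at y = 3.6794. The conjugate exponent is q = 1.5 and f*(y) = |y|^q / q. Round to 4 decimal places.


The conjugate exponent q satisfies 1/p + 1/q = 1.
p = 3, so q = 3/(3 - 1) = 1.5
|y|^q = 3.6794^1.5 = 7.0577
f*(3.6794) = 7.0577 / 1.5 = 4.7052


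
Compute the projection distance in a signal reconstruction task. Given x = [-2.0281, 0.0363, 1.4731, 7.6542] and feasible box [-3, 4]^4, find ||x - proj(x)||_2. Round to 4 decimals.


Project each component onto [-3, 4].
clip(-2.0281) = -2.0281, clip(0.0363) = 0.0363, clip(1.4731) = 1.4731, clip(7.6542) = 4.0
Projection = [-2.0281, 0.0363, 1.4731, 4.0]
Squared diffs: [0.0, 0.0, 0.0, 13.3532]
Distance = sqrt(13.3532) = 3.6542


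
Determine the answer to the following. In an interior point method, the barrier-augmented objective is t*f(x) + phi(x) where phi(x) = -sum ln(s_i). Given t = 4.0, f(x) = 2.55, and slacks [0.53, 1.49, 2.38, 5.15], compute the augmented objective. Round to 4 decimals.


Step 1: Compute log-barrier.
ln values: [-0.6349, 0.3988, 0.8671, 1.639]
phi = -(-0.6349 + 0.3988 + 0.8671 + 1.639) = -2.27
Step 2: Compute augmented objective.
t*f(x) = 4.0*2.55 = 10.2
Total = 10.2 - 2.27 = 7.93


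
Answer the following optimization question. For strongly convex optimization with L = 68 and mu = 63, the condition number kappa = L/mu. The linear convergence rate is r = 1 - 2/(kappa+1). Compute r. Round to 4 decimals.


Step 1: Compute the condition number.
kappa = L/mu = 68/63 = 1.0794
Step 2: Compute the convergence rate.
r = 1 - 2/(kappa + 1) = 1 - 2*mu/(L + mu) = (L - mu)/(L + mu) = 5/131 = 0.0382


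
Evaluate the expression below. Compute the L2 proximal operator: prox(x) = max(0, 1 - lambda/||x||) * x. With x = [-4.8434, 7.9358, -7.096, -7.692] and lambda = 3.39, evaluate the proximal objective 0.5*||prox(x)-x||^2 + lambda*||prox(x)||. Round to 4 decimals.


Step 1: Compute ||x||.
||x|| = 13.9984
Step 2: Compute scaling factor.
scale = max(0, 1 - 3.39/13.9984) = 0.7578
Step 3: prox(x) = [-3.6705, 6.014, -5.3776, -5.8292]
||prox(x)|| = 10.6084
Step 4: Proximal objective.
0.5*||prox-x||^2 = 5.7461
lambda*||prox|| = 35.9625
Total = 41.7086


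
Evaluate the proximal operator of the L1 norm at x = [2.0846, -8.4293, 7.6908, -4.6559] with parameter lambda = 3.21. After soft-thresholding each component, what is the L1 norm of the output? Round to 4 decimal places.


Soft-thresholding with lambda = 3.21:
prox(2.0846) = sign(2.0846)*max(|2.0846| - 3.21, 0) = 0.0
prox(-8.4293) = sign(-8.4293)*max(|-8.4293| - 3.21, 0) = -5.2193
prox(7.6908) = sign(7.6908)*max(|7.6908| - 3.21, 0) = 4.4808
prox(-4.6559) = sign(-4.6559)*max(|-4.6559| - 3.21, 0) = -1.4459
prox(x) = [0.0, -5.2193, 4.4808, -1.4459]
||prox(x)||_1 = 0.0 + 5.2193 + 4.4808 + 1.4459 = 11.146


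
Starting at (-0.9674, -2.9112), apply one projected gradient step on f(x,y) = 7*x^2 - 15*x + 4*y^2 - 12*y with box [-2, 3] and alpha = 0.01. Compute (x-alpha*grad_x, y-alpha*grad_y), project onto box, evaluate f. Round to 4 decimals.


Step 1: Compute gradient at (-0.9674, -2.9112).
grad_x = 2*7*-0.9674 - 15 = -28.5436
grad_y = 2*4*-2.9112 - 12 = -35.2896
Step 2: Gradient step.
x_raw = -0.9674 - 0.01*-28.5436 = -0.682
y_raw = -2.9112 - 0.01*-35.2896 = -2.5583
Step 3: Project onto [-2, 3].
x_proj = clip(-0.682) = -0.682
y_proj = clip(-2.5583) = -2.0
Step 4: Evaluate f.
f(-0.682, -2.0) = 53.485


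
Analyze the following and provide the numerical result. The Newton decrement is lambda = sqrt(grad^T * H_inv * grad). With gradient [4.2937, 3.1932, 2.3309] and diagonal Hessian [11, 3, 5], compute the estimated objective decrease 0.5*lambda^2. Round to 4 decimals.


Step 1: H is diagonal, so H^(-1) * g = [0.3903, 1.0644, 0.4662].
Step 2: g^T H^(-1) g = sum_i g_i^2 / H_ii
  = (4.2937)^2/11 + (3.1932)^2/3 + (2.3309)^2/5
  = 1.676 + 3.3988 + 1.0866 = 6.1614
Step 3: Objective decrease = 0.5 * g^T H^(-1) g = 3.0807


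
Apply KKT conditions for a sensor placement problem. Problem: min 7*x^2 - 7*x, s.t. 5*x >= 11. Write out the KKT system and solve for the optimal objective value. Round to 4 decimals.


Step 1: Try lambda = 0 (constraint inactive).
x_unc = 7/(2*7) = 0.5
Check: 5*0.5 = 2.5 < 11 -- violated!
Step 2: Constraint must be active: 5*x = 11
x* = 11/5 = 2.2
lambda = (2*7*2.2 - 7)/5 = 4.76
Step 3: Compute optimal value.
f(x*) = 7*2.2^2 - 7*2.2 = 18.48


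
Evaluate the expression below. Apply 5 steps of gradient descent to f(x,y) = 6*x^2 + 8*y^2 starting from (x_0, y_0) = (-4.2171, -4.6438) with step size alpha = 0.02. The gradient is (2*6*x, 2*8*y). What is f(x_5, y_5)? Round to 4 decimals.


Gradient descent on f(x,y) = 6*x^2 + 8*y^2.
Starting point: (-4.2171, -4.6438), alpha = 0.02
Step 1: grad_x = 2*6*-4.2171 = -50.6052, grad_y = 2*8*-4.6438 = -74.3008
  x_1 = -4.2171 - 0.02*-50.6052 = -3.205
  y_1 = -4.6438 - 0.02*-74.3008 = -3.1578
Step 2: grad_x = 2*6*-3.205 = -38.46, grad_y = 2*8*-3.1578 = -50.5245
  x_2 = -3.205 - 0.02*-38.46 = -2.4358
  y_2 = -3.1578 - 0.02*-50.5245 = -2.1473
Step 3: grad_x = 2*6*-2.4358 = -29.2296, grad_y = 2*8*-2.1473 = -34.3567
  x_3 = -2.4358 - 0.02*-29.2296 = -1.8512
  y_3 = -2.1473 - 0.02*-34.3567 = -1.4602
Step 4: grad_x = 2*6*-1.8512 = -22.2145, grad_y = 2*8*-1.4602 = -23.3625
  x_4 = -1.8512 - 0.02*-22.2145 = -1.4069
  y_4 = -1.4602 - 0.02*-23.3625 = -0.9929
Step 5: grad_x = 2*6*-1.4069 = -16.883, grad_y = 2*8*-0.9929 = -15.8865
  x_5 = -1.4069 - 0.02*-16.883 = -1.0693
  y_5 = -0.9929 - 0.02*-15.8865 = -0.6752
f(-1.0693, -0.6752) = 6*(-1.0693)^2 + 8*(-0.6752)^2 = 10.5068


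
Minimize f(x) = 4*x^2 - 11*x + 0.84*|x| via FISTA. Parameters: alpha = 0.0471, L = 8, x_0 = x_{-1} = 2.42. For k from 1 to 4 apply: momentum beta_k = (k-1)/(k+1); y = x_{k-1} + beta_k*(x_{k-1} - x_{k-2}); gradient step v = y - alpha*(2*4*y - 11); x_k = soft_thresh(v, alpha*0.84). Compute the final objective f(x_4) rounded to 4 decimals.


FISTA on f(x) = 4*x^2 - 11*x + 0.84*|x|
L = 8, alpha = 0.0471
Iteration 1: beta = 0.0, y = 2.42 + 0.0*(2.42 - 2.42) = 2.42
  grad(y) = 8.36, v = y - alpha*grad = 2.0262
  prox(v) = soft_thresh(2.0262, 0.0396) = 1.9867
Iteration 2: beta = 0.3333, y = 1.9867 + 0.3333*(1.9867 - 2.42) = 1.8422
  grad(y) = 3.7379, v = y - alpha*grad = 1.6662
  prox(v) = soft_thresh(1.6662, 0.0396) = 1.6266
Iteration 3: beta = 0.5, y = 1.6266 + 0.5*(1.6266 - 1.9867) = 1.4466
  grad(y) = 0.5727, v = y - alpha*grad = 1.4196
  prox(v) = soft_thresh(1.4196, 0.0396) = 1.3801
Iteration 4: beta = 0.6, y = 1.3801 + 0.6*(1.3801 - 1.6266) = 1.2321
  grad(y) = -1.1431, v = y - alpha*grad = 1.286
  prox(v) = soft_thresh(1.286, 0.0396) = 1.2464
f(x_4) = 4*1.2464^2 - 11*1.2464 + 0.84*|1.2464| = -6.4494


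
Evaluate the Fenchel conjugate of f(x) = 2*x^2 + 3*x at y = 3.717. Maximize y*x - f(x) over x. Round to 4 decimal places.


f*(y) = sup_x {y*x - a*x^2 - b*x} = sup_x {(y-b)*x - a*x^2}
FOC: (y - b) - 2a*x = 0 => x* = (y - b)/(2a)
x* = (3.717 - 3)/(2*2) = 0.1793
f*(3.717) = (y-b)^2/(4a) = (3.717 - 3)^2/(4*2)
= 0.5141/8 = 0.0643


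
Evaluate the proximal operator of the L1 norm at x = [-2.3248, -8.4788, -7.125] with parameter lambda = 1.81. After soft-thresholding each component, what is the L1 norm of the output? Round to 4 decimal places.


Soft-thresholding with lambda = 1.81:
prox(-2.3248) = sign(-2.3248)*max(|-2.3248| - 1.81, 0) = -0.5148
prox(-8.4788) = sign(-8.4788)*max(|-8.4788| - 1.81, 0) = -6.6688
prox(-7.125) = sign(-7.125)*max(|-7.125| - 1.81, 0) = -5.315
prox(x) = [-0.5148, -6.6688, -5.315]
||prox(x)||_1 = 0.5148 + 6.6688 + 5.315 = 12.4986


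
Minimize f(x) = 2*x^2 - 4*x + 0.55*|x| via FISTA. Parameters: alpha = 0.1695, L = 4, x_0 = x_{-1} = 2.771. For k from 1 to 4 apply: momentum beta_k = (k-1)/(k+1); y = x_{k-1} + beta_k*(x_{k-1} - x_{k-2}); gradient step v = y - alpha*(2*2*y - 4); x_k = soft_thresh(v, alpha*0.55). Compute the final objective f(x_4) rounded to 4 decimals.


FISTA on f(x) = 2*x^2 - 4*x + 0.55*|x|
L = 4, alpha = 0.1695
Iteration 1: beta = 0.0, y = 2.771 + 0.0*(2.771 - 2.771) = 2.771
  grad(y) = 7.084, v = y - alpha*grad = 1.5703
  prox(v) = soft_thresh(1.5703, 0.0932) = 1.477
Iteration 2: beta = 0.3333, y = 1.477 + 0.3333*(1.477 - 2.771) = 1.0457
  grad(y) = 0.1829, v = y - alpha*grad = 1.0147
  prox(v) = soft_thresh(1.0147, 0.0932) = 0.9215
Iteration 3: beta = 0.5, y = 0.9215 + 0.5*(0.9215 - 1.477) = 0.6437
  grad(y) = -1.4251, v = y - alpha*grad = 0.8853
  prox(v) = soft_thresh(0.8853, 0.0932) = 0.7921
Iteration 4: beta = 0.6, y = 0.7921 + 0.6*(0.7921 - 0.9215) = 0.7144
  grad(y) = -1.1424, v = y - alpha*grad = 0.908
  prox(v) = soft_thresh(0.908, 0.0932) = 0.8148
f(x_4) = 2*0.8148^2 - 4*0.8148 + 0.55*|0.8148| = -1.4833


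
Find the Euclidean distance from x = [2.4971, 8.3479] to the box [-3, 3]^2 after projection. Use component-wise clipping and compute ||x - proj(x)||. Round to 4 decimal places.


Project each component onto [-3, 3].
clip(2.4971) = 2.4971, clip(8.3479) = 3.0
Projection = [2.4971, 3.0]
Squared diffs: [0.0, 28.6]
Distance = sqrt(28.6) = 5.3479


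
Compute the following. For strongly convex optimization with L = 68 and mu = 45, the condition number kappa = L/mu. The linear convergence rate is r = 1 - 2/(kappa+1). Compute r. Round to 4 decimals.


Step 1: Compute the condition number.
kappa = L/mu = 68/45 = 1.5111
Step 2: Compute the convergence rate.
r = 1 - 2/(kappa + 1) = 1 - 2*mu/(L + mu) = (L - mu)/(L + mu) = 23/113 = 0.2035


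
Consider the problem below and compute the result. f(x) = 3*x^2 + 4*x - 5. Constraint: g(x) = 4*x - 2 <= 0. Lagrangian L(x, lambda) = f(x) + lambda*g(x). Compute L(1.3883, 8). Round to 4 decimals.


Step 1: Evaluate f(x).
f(1.3883) = 3*1.3883^2 + 4*1.3883 - 5 = 6.3353
Step 2: Evaluate g(x).
g(1.3883) = 4*1.3883 - 2 = 3.5532
Step 3: Compute Lagrangian.
L = 6.3353 + 8*3.5532 = 34.7609


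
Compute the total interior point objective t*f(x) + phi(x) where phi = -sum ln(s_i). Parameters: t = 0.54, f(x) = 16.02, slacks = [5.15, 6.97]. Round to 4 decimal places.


Step 1: Compute log-barrier.
ln values: [1.639, 1.9416]
phi = -(1.639 + 1.9416) = -3.5806
Step 2: Compute augmented objective.
t*f(x) = 0.54*16.02 = 8.6508
Total = 8.6508 - 3.5806 = 5.0702


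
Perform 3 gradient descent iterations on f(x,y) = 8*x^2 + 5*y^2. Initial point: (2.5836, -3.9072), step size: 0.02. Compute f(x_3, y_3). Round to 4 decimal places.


Gradient descent on f(x,y) = 8*x^2 + 5*y^2.
Starting point: (2.5836, -3.9072), alpha = 0.02
Step 1: grad_x = 2*8*2.5836 = 41.3376, grad_y = 2*5*-3.9072 = -39.072
  x_1 = 2.5836 - 0.02*41.3376 = 1.7568
  y_1 = -3.9072 - 0.02*-39.072 = -3.1258
Step 2: grad_x = 2*8*1.7568 = 28.1096, grad_y = 2*5*-3.1258 = -31.2576
  x_2 = 1.7568 - 0.02*28.1096 = 1.1947
  y_2 = -3.1258 - 0.02*-31.2576 = -2.5006
Step 3: grad_x = 2*8*1.1947 = 19.1145, grad_y = 2*5*-2.5006 = -25.0061
  x_3 = 1.1947 - 0.02*19.1145 = 0.8124
  y_3 = -2.5006 - 0.02*-25.0061 = -2.0005
f(0.8124, -2.0005) = 8*0.8124^2 + 5*(-2.0005)^2 = 25.2892


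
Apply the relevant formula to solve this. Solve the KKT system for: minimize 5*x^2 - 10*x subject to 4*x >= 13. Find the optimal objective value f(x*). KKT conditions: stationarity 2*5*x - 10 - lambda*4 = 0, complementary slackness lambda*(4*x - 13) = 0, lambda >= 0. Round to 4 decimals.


Step 1: Try lambda = 0 (constraint inactive).
x_unc = 10/(2*5) = 1.0
Check: 4*1.0 = 4.0 < 13 -- violated!
Step 2: Constraint must be active: 4*x = 13
x* = 13/4 = 3.25
lambda = (2*5*3.25 - 10)/4 = 5.625
Step 3: Compute optimal value.
f(x*) = 5*3.25^2 - 10*3.25 = 20.3125


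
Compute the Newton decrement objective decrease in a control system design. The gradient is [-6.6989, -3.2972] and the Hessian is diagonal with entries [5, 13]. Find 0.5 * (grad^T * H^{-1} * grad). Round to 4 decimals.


Step 1: H is diagonal, so H^(-1) * g = [-1.3398, -0.2536].
Step 2: g^T H^(-1) g = sum_i g_i^2 / H_ii
  = (-6.6989)^2/5 + (-3.2972)^2/13
  = 8.9751 + 0.8363 = 9.8113
Step 3: Objective decrease = 0.5 * g^T H^(-1) g = 4.9057


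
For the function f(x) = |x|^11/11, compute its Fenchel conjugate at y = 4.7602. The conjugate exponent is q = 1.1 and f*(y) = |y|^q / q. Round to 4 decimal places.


The conjugate exponent q satisfies 1/p + 1/q = 1.
p = 11, so q = 11/(11 - 1) = 1.1
|y|^q = 4.7602^1.1 = 5.564
f*(4.7602) = 5.564 / 1.1 = 5.0582


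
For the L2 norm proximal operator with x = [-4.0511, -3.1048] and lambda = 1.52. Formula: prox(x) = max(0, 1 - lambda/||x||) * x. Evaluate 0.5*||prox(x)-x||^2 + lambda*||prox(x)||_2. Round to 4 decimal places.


Step 1: Compute ||x||.
||x|| = 5.104
Step 2: Compute scaling factor.
scale = max(0, 1 - 1.52/5.104) = 0.7022
Step 3: prox(x) = [-2.8447, -2.1802]
||prox(x)|| = 3.584
Step 4: Proximal objective.
0.5*||prox-x||^2 = 1.1552
lambda*||prox|| = 5.4477
Total = 6.6029


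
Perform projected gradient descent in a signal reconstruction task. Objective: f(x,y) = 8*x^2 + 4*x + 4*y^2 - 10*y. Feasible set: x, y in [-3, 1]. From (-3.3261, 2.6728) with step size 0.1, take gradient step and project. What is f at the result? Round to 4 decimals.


Step 1: Compute gradient at (-3.3261, 2.6728).
grad_x = 2*8*-3.3261 + 4 = -49.2176
grad_y = 2*4*2.6728 - 10 = 11.3824
Step 2: Gradient step.
x_raw = -3.3261 - 0.1*-49.2176 = 1.5957
y_raw = 2.6728 - 0.1*11.3824 = 1.5346
Step 3: Project onto [-3, 1].
x_proj = clip(1.5957) = 1.0
y_proj = clip(1.5346) = 1.0
Step 4: Evaluate f.
f(1.0, 1.0) = 6.0


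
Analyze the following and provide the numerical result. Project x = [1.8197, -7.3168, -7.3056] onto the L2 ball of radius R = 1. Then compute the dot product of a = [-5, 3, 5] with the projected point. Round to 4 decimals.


Step 1: Compute ||x|| (intermediates to 6 decimals).
||x|| = sqrt(1.8197^2 + (-7.3168)^2 + (-7.3056)^2) = 10.498508
Step 2: Project.
Since ||x|| > R, scale = R/||x|| = 1/10.498508 = 0.095252, proj(x) = scale * x
proj(x) = [0.17333, -0.69694, -0.695873]
Step 3: Dot product.
a^T * proj(x) = -5*0.17333 + 3*(-0.69694) + 5*(-0.695873) = -6.4368


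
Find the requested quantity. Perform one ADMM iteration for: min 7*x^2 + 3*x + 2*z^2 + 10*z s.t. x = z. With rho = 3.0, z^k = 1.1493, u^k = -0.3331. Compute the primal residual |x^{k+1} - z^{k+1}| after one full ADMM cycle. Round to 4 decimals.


ADMM iteration with rho = 3.0, z^k = 1.1493, u^k = -0.3331
Step 1: x-update.
Minimize 7*x^2 + 3*x + (3.0/2)*(x - 1.1493 - 0.3331)^2
FOC: (2*7 + 3.0)*x = -3 + 3.0*(1.1493 + 0.3331)
x^{k+1} = 0.0851
Step 2: z-update.
Minimize 2*z^2 + 10*z + (3.0/2)*(0.0851 - z - 0.3331)^2
FOC: (2*2 + 3.0)*z = -10 + 3.0*(0.0851 - 0.3331)
z^{k+1} = -1.5348
Step 3: u-update.
u^{k+1} = -0.3331 + 0.0851 + 1.5348 = 1.2869
Step 4: Primal residual = |0.0851 + 1.5348| = 1.62


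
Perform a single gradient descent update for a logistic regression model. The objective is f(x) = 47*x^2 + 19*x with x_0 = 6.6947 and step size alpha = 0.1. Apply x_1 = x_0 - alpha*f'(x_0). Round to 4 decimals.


We compute the gradient at x_0 and apply the update.
f'(x) = 94*x + 19
f'(6.6947) = 94*6.6947 + 19 = 648.3018
x_1 = 6.6947 - 0.1*648.3018 = -58.1355


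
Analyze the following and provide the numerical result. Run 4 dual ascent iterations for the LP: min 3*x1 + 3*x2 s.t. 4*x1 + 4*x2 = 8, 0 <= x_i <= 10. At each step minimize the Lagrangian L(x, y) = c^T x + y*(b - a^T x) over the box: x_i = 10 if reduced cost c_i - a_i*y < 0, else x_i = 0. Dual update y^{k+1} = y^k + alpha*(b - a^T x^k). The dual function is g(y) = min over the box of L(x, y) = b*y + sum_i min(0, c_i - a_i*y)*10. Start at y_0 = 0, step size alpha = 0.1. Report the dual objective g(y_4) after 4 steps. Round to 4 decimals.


Dual ascent for LP: min 3*x1 + 3*x2, 4*x1 + 4*x2 = 8, 0 <= x_i <= 10
Step 1: y^k = 0.0, reduced costs: (3.0, 3.0)
  x^k = (0.0, 0.0), subgradient = b - a^T x = 8.0
  y^{k+1} = 0.0 + 0.1*8.0 = 0.8
Step 2: y^k = 0.8, reduced costs: (-0.2, -0.2)
  x^k = (10.0, 10.0), subgradient = b - a^T x = -72.0
  y^{k+1} = 0.8 + 0.1*-72.0 = -6.4
Step 3: y^k = -6.4, reduced costs: (28.6, 28.6)
  x^k = (0.0, 0.0), subgradient = b - a^T x = 8.0
  y^{k+1} = -6.4 + 0.1*8.0 = -5.6
Step 4: y^k = -5.6, reduced costs: (25.4, 25.4)
  x^k = (0.0, 0.0), subgradient = b - a^T x = 8.0
  y^{k+1} = -5.6 + 0.1*8.0 = -4.8
Dual objective at y_4 = -4.8: reduced costs (22.2, 22.2), box minimizer x = (0.0, 0.0)
g(y_4) = b*y + (c1 - a1*y)*x1 + (c2 - a2*y)*x2 = 8*(-4.8) + 22.2*0.0 + 22.2*0.0 = -38.4 + 0.0 + 0.0 = -38.4


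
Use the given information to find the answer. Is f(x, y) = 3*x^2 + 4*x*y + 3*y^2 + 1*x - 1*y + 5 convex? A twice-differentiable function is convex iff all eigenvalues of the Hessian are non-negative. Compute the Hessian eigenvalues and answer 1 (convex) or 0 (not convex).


The Hessian of f(x,y) = 3*x^2 + 4*x*y + 3*y^2 + 1*x - 1*y + 5 is:
H = [[6, 4], [4, 6]]
Trace = 6 + 6 = 12
Determinant = 6*6 - (4)^2 = 20
Discriminant = (12)^2 - 4*20 = 64.0
Eigenvalues: lambda_1 = 2.0, lambda_2 = 10.0
The function is convex.

1


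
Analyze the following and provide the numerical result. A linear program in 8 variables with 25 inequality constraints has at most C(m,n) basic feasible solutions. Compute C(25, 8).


Each vertex corresponds to some choice of n active constraints out of m, so the number of vertices is at most C(m, n) = m! / (n!(m-n)!).
m = 25, n = 8
Numerator: 25 * 24 * 23 * 22 * 21 * 20 * 19 * 18
Denominator: 8! = 40320
C(25, 8) = 1081575


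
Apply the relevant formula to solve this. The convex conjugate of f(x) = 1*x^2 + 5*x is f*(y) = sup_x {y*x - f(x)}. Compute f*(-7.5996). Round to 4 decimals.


f*(y) = sup_x {y*x - a*x^2 - b*x} = sup_x {(y-b)*x - a*x^2}
FOC: (y - b) - 2a*x = 0 => x* = (y - b)/(2a)
x* = (-7.5996 - 5)/(2*1) = -6.2998
f*(-7.5996) = (y-b)^2/(4a) = (-7.5996 - 5)^2/(4*1)
= 158.7499/4 = 39.6875


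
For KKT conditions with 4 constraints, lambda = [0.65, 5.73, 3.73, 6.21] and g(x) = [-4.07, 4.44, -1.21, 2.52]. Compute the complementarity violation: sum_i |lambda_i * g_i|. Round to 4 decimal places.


KKT complementary slackness check:
lambda_1 * g_1 = 0.65 * -4.07 = -2.6455
lambda_2 * g_2 = 5.73 * 4.44 = 25.4412
lambda_3 * g_3 = 3.73 * -1.21 = -4.5133
lambda_4 * g_4 = 6.21 * 2.52 = 15.6492
Total violation = 2.6455 + 25.4412 + 4.5133 + 15.6492 = 48.2492


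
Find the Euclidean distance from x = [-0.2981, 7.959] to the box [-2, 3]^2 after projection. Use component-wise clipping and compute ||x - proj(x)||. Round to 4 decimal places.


Project each component onto [-2, 3].
clip(-0.2981) = -0.2981, clip(7.959) = 3.0
Projection = [-0.2981, 3.0]
Squared diffs: [0.0, 24.5917]
Distance = sqrt(24.5917) = 4.959


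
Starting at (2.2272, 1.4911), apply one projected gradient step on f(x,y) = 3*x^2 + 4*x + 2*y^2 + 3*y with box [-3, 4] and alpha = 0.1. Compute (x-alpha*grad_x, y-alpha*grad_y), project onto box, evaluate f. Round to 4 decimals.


Step 1: Compute gradient at (2.2272, 1.4911).
grad_x = 2*3*2.2272 + 4 = 17.3632
grad_y = 2*2*1.4911 + 3 = 8.9644
Step 2: Gradient step.
x_raw = 2.2272 - 0.1*17.3632 = 0.4909
y_raw = 1.4911 - 0.1*8.9644 = 0.5947
Step 3: Project onto [-3, 4].
x_proj = clip(0.4909) = 0.4909
y_proj = clip(0.5947) = 0.5947
Step 4: Evaluate f.
f(0.4909, 0.5947) = 5.1776


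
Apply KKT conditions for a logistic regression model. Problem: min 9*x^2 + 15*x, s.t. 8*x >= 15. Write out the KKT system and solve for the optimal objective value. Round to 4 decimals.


Step 1: Try lambda = 0 (constraint inactive).
x_unc = -15/(2*9) = -0.8333
Check: 8*-0.8333 = -6.6664 < 15 -- violated!
Step 2: Constraint must be active: 8*x = 15
x* = 15/8 = 1.875
lambda = (2*9*1.875 + 15)/8 = 6.0938
Step 3: Compute optimal value.
f(x*) = 9*1.875^2 + 15*1.875 = 59.7656


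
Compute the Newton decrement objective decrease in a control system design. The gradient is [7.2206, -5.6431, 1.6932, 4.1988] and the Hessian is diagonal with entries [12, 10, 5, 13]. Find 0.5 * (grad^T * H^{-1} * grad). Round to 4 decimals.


Step 1: H is diagonal, so H^(-1) * g = [0.6017, -0.5643, 0.3386, 0.323].
Step 2: g^T H^(-1) g = sum_i g_i^2 / H_ii
  = (7.2206)^2/12 + (-5.6431)^2/10 + (1.6932)^2/5 + (4.1988)^2/13
  = 4.3448 + 3.1845 + 0.5734 + 1.3561 = 9.4587
Step 3: Objective decrease = 0.5 * g^T H^(-1) g = 4.7294


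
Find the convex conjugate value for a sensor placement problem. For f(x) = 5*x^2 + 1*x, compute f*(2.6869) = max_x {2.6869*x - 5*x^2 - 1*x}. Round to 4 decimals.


f*(y) = sup_x {y*x - a*x^2 - b*x} = sup_x {(y-b)*x - a*x^2}
FOC: (y - b) - 2a*x = 0 => x* = (y - b)/(2a)
x* = (2.6869 - 1)/(2*5) = 0.1687
f*(2.6869) = (y-b)^2/(4a) = (2.6869 - 1)^2/(4*5)
= 2.8456/20 = 0.1423


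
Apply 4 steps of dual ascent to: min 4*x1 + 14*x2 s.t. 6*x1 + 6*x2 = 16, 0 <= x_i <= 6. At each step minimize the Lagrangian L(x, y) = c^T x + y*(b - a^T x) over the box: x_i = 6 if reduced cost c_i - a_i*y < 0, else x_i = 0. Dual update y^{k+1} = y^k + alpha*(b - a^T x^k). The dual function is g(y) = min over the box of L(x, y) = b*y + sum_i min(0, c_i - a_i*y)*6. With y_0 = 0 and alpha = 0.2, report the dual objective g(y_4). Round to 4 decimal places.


Dual ascent for LP: min 4*x1 + 14*x2, 6*x1 + 6*x2 = 16, 0 <= x_i <= 6
Step 1: y^k = 0.0, reduced costs: (4.0, 14.0)
  x^k = (0.0, 0.0), subgradient = b - a^T x = 16.0
  y^{k+1} = 0.0 + 0.2*16.0 = 3.2
Step 2: y^k = 3.2, reduced costs: (-15.2, -5.2)
  x^k = (6.0, 6.0), subgradient = b - a^T x = -56.0
  y^{k+1} = 3.2 + 0.2*-56.0 = -8.0
Step 3: y^k = -8.0, reduced costs: (52.0, 62.0)
  x^k = (0.0, 0.0), subgradient = b - a^T x = 16.0
  y^{k+1} = -8.0 + 0.2*16.0 = -4.8
Step 4: y^k = -4.8, reduced costs: (32.8, 42.8)
  x^k = (0.0, 0.0), subgradient = b - a^T x = 16.0
  y^{k+1} = -4.8 + 0.2*16.0 = -1.6
Dual objective at y_4 = -1.6: reduced costs (13.6, 23.6), box minimizer x = (0.0, 0.0)
g(y_4) = b*y + (c1 - a1*y)*x1 + (c2 - a2*y)*x2 = 16*(-1.6) + 13.6*0.0 + 23.6*0.0 = -25.6 + 0.0 + 0.0 = -25.6


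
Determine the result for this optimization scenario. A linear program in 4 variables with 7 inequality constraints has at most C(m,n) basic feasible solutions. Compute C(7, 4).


Each vertex corresponds to some choice of n active constraints out of m, so the number of vertices is at most C(m, n) = m! / (n!(m-n)!).
m = 7, n = 4
Numerator: 7 * 6 * 5 * 4
Denominator: 4! = 24
C(7, 4) = 35


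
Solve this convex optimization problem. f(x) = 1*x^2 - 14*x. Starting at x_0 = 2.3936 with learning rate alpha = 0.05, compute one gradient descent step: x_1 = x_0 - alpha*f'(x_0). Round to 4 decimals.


We compute the gradient at x_0 and apply the update.
f'(x) = 2*x - 14
f'(2.3936) = 2*2.3936 - 14 = -9.2128
x_1 = 2.3936 - 0.05*-9.2128 = 2.8542


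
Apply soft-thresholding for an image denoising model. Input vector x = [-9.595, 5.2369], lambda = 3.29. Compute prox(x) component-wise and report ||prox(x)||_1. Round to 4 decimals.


Soft-thresholding with lambda = 3.29:
prox(-9.595) = sign(-9.595)*max(|-9.595| - 3.29, 0) = -6.305
prox(5.2369) = sign(5.2369)*max(|5.2369| - 3.29, 0) = 1.9469
prox(x) = [-6.305, 1.9469]
||prox(x)||_1 = 6.305 + 1.9469 = 8.2519


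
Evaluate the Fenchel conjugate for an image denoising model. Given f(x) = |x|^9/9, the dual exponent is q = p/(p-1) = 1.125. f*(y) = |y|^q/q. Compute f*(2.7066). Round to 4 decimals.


The conjugate exponent q satisfies 1/p + 1/q = 1.
p = 9, so q = 9/(9 - 1) = 1.125
|y|^q = 2.7066^1.125 = 3.0653
f*(2.7066) = 3.0653 / 1.125 = 2.7247


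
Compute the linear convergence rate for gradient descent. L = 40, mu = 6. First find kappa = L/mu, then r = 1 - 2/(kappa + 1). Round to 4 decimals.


Step 1: Compute the condition number.
kappa = L/mu = 40/6 = 6.6667
Step 2: Compute the convergence rate.
r = 1 - 2/(kappa + 1) = 1 - 2*mu/(L + mu) = (L - mu)/(L + mu) = 34/46 = 0.7391


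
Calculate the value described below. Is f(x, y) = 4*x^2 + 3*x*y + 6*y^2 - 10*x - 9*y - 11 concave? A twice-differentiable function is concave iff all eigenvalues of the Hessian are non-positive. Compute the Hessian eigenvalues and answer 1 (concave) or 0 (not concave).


The Hessian of f(x,y) = 4*x^2 + 3*x*y + 6*y^2 - 10*x - 9*y - 11 is:
H = [[8, 3], [3, 12]]
Trace = 8 + 12 = 20
Determinant = 8*12 - (3)^2 = 87
Discriminant = (20)^2 - 4*87 = 52.0
Eigenvalues: lambda_1 = 6.3944, lambda_2 = 13.6056
The function is not concave.

0


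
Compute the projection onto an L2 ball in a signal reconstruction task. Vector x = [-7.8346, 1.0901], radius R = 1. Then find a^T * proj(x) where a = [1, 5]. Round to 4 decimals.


Step 1: Compute ||x|| (intermediates to 6 decimals).
||x|| = sqrt((-7.8346)^2 + 1.0901^2) = 7.910074
Step 2: Project.
Since ||x|| > R, scale = R/||x|| = 1/7.910074 = 0.126421, proj(x) = scale * x
proj(x) = [-0.990458, 0.137812]
Step 3: Dot product.
a^T * proj(x) = 1*(-0.990458) + 5*0.137812 = -0.3014


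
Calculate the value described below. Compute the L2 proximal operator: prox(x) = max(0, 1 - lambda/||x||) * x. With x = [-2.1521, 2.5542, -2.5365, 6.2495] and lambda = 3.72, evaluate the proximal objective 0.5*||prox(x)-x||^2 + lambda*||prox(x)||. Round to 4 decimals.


Step 1: Compute ||x||.
||x|| = 7.5263
Step 2: Compute scaling factor.
scale = max(0, 1 - 3.72/7.5263) = 0.5057
Step 3: prox(x) = [-1.0884, 1.2917, -1.2828, 3.1606]
||prox(x)|| = 3.8063
Step 4: Proximal objective.
0.5*||prox-x||^2 = 6.9192
lambda*||prox|| = 14.1594
Total = 21.0787


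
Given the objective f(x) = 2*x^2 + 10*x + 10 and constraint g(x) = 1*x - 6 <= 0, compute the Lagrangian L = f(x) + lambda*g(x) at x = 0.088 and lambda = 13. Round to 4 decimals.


Step 1: Evaluate f(x).
f(0.088) = 2*0.088^2 + 10*0.088 + 10 = 10.8955
Step 2: Evaluate g(x).
g(0.088) = 1*0.088 - 6 = -5.912
Step 3: Compute Lagrangian.
L = 10.8955 + 13*-5.912 = -65.9605


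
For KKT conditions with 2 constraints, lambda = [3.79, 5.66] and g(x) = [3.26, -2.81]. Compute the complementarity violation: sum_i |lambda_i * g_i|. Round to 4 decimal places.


KKT complementary slackness check:
lambda_1 * g_1 = 3.79 * 3.26 = 12.3554
lambda_2 * g_2 = 5.66 * -2.81 = -15.9046
Total violation = 12.3554 + 15.9046 = 28.26


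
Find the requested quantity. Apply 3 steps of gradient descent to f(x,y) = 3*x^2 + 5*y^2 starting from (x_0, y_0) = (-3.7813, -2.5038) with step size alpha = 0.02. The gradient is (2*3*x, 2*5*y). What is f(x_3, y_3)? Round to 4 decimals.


Gradient descent on f(x,y) = 3*x^2 + 5*y^2.
Starting point: (-3.7813, -2.5038), alpha = 0.02
Step 1: grad_x = 2*3*-3.7813 = -22.6878, grad_y = 2*5*-2.5038 = -25.038
  x_1 = -3.7813 - 0.02*-22.6878 = -3.3275
  y_1 = -2.5038 - 0.02*-25.038 = -2.003
Step 2: grad_x = 2*3*-3.3275 = -19.9653, grad_y = 2*5*-2.003 = -20.0304
  x_2 = -3.3275 - 0.02*-19.9653 = -2.9282
  y_2 = -2.003 - 0.02*-20.0304 = -1.6024
Step 3: grad_x = 2*3*-2.9282 = -17.5694, grad_y = 2*5*-1.6024 = -16.0243
  x_3 = -2.9282 - 0.02*-17.5694 = -2.5769
  y_3 = -1.6024 - 0.02*-16.0243 = -1.2819
f(-2.5769, -1.2819) = 3*(-2.5769)^2 + 5*(-1.2819)^2 = 28.1374


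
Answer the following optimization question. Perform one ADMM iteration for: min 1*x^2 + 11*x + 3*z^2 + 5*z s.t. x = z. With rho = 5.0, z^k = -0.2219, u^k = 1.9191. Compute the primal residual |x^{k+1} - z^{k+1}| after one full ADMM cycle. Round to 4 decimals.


ADMM iteration with rho = 5.0, z^k = -0.2219, u^k = 1.9191
Step 1: x-update.
Minimize 1*x^2 + 11*x + (5.0/2)*(x + 0.2219 + 1.9191)^2
FOC: (2*1 + 5.0)*x = -11 + 5.0*(-0.2219 - 1.9191)
x^{k+1} = -3.1007
Step 2: z-update.
Minimize 3*z^2 + 5*z + (5.0/2)*(-3.1007 - z + 1.9191)^2
FOC: (2*3 + 5.0)*z = -5 + 5.0*(-3.1007 + 1.9191)
z^{k+1} = -0.9916
Step 3: u-update.
u^{k+1} = 1.9191 - 3.1007 + 0.9916 = -0.19
Step 4: Primal residual = |-3.1007 + 0.9916| = 2.1091


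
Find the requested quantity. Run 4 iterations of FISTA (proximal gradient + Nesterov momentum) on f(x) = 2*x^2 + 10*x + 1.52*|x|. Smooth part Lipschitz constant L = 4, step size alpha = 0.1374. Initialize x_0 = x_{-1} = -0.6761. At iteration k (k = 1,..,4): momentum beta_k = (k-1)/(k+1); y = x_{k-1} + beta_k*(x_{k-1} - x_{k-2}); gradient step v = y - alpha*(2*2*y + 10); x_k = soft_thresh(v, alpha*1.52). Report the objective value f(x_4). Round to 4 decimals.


FISTA on f(x) = 2*x^2 + 10*x + 1.52*|x|
L = 4, alpha = 0.1374
Iteration 1: beta = 0.0, y = -0.6761 + 0.0*(-0.6761 + 0.6761) = -0.6761
  grad(y) = 7.2956, v = y - alpha*grad = -1.6785
  prox(v) = soft_thresh(-1.6785, 0.2088) = -1.4697
Iteration 2: beta = 0.3333, y = -1.4697 + 0.3333*(-1.4697 + 0.6761) = -1.7342
  grad(y) = 3.0632, v = y - alpha*grad = -2.1551
  prox(v) = soft_thresh(-2.1551, 0.2088) = -1.9462
Iteration 3: beta = 0.5, y = -1.9462 + 0.5*(-1.9462 + 1.4697) = -2.1845
  grad(y) = 1.2619, v = y - alpha*grad = -2.3579
  prox(v) = soft_thresh(-2.3579, 0.2088) = -2.1491
Iteration 4: beta = 0.6, y = -2.1491 + 0.6*(-2.1491 + 1.9462) = -2.2708
  grad(y) = 0.917, v = y - alpha*grad = -2.3967
  prox(v) = soft_thresh(-2.3967, 0.2088) = -2.1879
f(x_4) = 2*(-2.1879)^2 + 10*(-2.1879) + 1.52*|-2.1879| = -8.9796


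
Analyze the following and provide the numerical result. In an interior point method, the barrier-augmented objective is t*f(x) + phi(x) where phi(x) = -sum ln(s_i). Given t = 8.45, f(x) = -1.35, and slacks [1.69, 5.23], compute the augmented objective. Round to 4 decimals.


Step 1: Compute log-barrier.
ln values: [0.5247, 1.6544]
phi = -(0.5247 + 1.6544) = -2.1791
Step 2: Compute augmented objective.
t*f(x) = 8.45*-1.35 = -11.4075
Total = -11.4075 - 2.1791 = -13.5866
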